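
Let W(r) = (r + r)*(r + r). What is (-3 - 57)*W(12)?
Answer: -34560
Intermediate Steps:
W(r) = 4*r² (W(r) = (2*r)*(2*r) = 4*r²)
(-3 - 57)*W(12) = (-3 - 57)*(4*12²) = -240*144 = -60*576 = -34560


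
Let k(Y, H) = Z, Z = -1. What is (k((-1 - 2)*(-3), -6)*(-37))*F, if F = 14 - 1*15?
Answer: -37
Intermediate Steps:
F = -1 (F = 14 - 15 = -1)
k(Y, H) = -1
(k((-1 - 2)*(-3), -6)*(-37))*F = -1*(-37)*(-1) = 37*(-1) = -37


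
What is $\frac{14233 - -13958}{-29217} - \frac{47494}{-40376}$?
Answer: $\frac{41565397}{196610932} \approx 0.21141$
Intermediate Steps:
$\frac{14233 - -13958}{-29217} - \frac{47494}{-40376} = \left(14233 + 13958\right) \left(- \frac{1}{29217}\right) - - \frac{23747}{20188} = 28191 \left(- \frac{1}{29217}\right) + \frac{23747}{20188} = - \frac{9397}{9739} + \frac{23747}{20188} = \frac{41565397}{196610932}$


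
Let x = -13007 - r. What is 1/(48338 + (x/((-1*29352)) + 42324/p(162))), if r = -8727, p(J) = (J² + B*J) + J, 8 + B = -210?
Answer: 1816155/87780938173 ≈ 2.0690e-5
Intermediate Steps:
B = -218 (B = -8 - 210 = -218)
p(J) = J² - 217*J (p(J) = (J² - 218*J) + J = J² - 217*J)
x = -4280 (x = -13007 - 1*(-8727) = -13007 + 8727 = -4280)
1/(48338 + (x/((-1*29352)) + 42324/p(162))) = 1/(48338 + (-4280/((-1*29352)) + 42324/((162*(-217 + 162))))) = 1/(48338 + (-4280/(-29352) + 42324/((162*(-55))))) = 1/(48338 + (-4280*(-1/29352) + 42324/(-8910))) = 1/(48338 + (535/3669 + 42324*(-1/8910))) = 1/(48338 + (535/3669 - 7054/1485)) = 1/(48338 - 8362217/1816155) = 1/(87780938173/1816155) = 1816155/87780938173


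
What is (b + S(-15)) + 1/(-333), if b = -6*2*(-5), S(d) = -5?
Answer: 18314/333 ≈ 54.997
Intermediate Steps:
b = 60 (b = -12*(-5) = 60)
(b + S(-15)) + 1/(-333) = (60 - 5) + 1/(-333) = 55 - 1/333 = 18314/333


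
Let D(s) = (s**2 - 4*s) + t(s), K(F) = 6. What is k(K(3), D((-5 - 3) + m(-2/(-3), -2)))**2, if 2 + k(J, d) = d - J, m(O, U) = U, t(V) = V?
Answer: 14884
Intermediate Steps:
D(s) = s**2 - 3*s (D(s) = (s**2 - 4*s) + s = s**2 - 3*s)
k(J, d) = -2 + d - J (k(J, d) = -2 + (d - J) = -2 + d - J)
k(K(3), D((-5 - 3) + m(-2/(-3), -2)))**2 = (-2 + ((-5 - 3) - 2)*(-3 + ((-5 - 3) - 2)) - 1*6)**2 = (-2 + (-8 - 2)*(-3 + (-8 - 2)) - 6)**2 = (-2 - 10*(-3 - 10) - 6)**2 = (-2 - 10*(-13) - 6)**2 = (-2 + 130 - 6)**2 = 122**2 = 14884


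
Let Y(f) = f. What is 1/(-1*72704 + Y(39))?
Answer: -1/72665 ≈ -1.3762e-5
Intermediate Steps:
1/(-1*72704 + Y(39)) = 1/(-1*72704 + 39) = 1/(-72704 + 39) = 1/(-72665) = -1/72665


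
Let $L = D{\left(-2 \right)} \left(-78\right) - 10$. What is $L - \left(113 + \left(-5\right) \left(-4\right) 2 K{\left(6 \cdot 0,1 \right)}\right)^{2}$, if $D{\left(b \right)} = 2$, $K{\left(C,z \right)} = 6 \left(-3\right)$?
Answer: $-368615$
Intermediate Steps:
$K{\left(C,z \right)} = -18$
$L = -166$ ($L = 2 \left(-78\right) - 10 = -156 - 10 = -166$)
$L - \left(113 + \left(-5\right) \left(-4\right) 2 K{\left(6 \cdot 0,1 \right)}\right)^{2} = -166 - \left(113 + \left(-5\right) \left(-4\right) 2 \left(-18\right)\right)^{2} = -166 - \left(113 + 20 \cdot 2 \left(-18\right)\right)^{2} = -166 - \left(113 + 40 \left(-18\right)\right)^{2} = -166 - \left(113 - 720\right)^{2} = -166 - \left(-607\right)^{2} = -166 - 368449 = -368615$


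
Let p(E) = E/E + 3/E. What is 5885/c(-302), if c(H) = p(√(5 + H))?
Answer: 5885*√33/(√33 - I) ≈ 5711.9 + 994.32*I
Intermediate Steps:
p(E) = 1 + 3/E
c(H) = (3 + √(5 + H))/√(5 + H) (c(H) = (3 + √(5 + H))/(√(5 + H)) = (3 + √(5 + H))/√(5 + H))
5885/c(-302) = 5885/(1 + 3/√(5 - 302)) = 5885/(1 + 3/√(-297)) = 5885/(1 + 3*(-I*√33/99)) = 5885/(1 - I*√33/33)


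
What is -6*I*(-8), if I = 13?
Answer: 624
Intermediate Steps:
-6*I*(-8) = -6*13*(-8) = -78*(-8) = 624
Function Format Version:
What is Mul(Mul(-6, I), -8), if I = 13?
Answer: 624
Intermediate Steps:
Mul(Mul(-6, I), -8) = Mul(Mul(-6, 13), -8) = Mul(-78, -8) = 624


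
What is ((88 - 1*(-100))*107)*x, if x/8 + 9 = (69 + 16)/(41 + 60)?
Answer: -132604672/101 ≈ -1.3129e+6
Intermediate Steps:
x = -6592/101 (x = -72 + 8*((69 + 16)/(41 + 60)) = -72 + 8*(85/101) = -72 + 680/101 = -6592/101 ≈ -65.267)
((88 - 1*(-100))*107)*x = ((88 - 1*(-100))*107)*(-6592/101) = ((88 + 100)*107)*(-6592/101) = (188*107)*(-6592/101) = 20116*(-6592/101) = -132604672/101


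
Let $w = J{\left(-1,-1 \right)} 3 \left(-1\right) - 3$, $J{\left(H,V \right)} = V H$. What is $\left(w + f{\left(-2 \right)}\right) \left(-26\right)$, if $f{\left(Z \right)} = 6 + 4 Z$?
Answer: $208$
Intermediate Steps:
$J{\left(H,V \right)} = H V$
$w = -6$ ($w = \left(-1\right) \left(-1\right) 3 \left(-1\right) - 3 = 1 \left(-3\right) - 3 = -3 - 3 = -6$)
$\left(w + f{\left(-2 \right)}\right) \left(-26\right) = \left(-6 + \left(6 + 4 \left(-2\right)\right)\right) \left(-26\right) = \left(-6 + \left(6 - 8\right)\right) \left(-26\right) = \left(-6 - 2\right) \left(-26\right) = \left(-8\right) \left(-26\right) = 208$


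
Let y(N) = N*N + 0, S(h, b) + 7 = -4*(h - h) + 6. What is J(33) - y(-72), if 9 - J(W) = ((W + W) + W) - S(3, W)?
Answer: -5275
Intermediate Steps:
S(h, b) = -1 (S(h, b) = -7 + (-4*(h - h) + 6) = -7 + (-4*0 + 6) = -7 + (0 + 6) = -7 + 6 = -1)
y(N) = N**2 (y(N) = N**2 + 0 = N**2)
J(W) = 8 - 3*W (J(W) = 9 - (((W + W) + W) - 1*(-1)) = 9 - ((2*W + W) + 1) = 9 - (3*W + 1) = 9 - (1 + 3*W) = 9 + (-1 - 3*W) = 8 - 3*W)
J(33) - y(-72) = (8 - 3*33) - 1*(-72)**2 = (8 - 99) - 1*5184 = -91 - 5184 = -5275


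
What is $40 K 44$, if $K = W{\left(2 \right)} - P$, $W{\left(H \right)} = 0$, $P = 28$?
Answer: $-49280$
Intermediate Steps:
$K = -28$ ($K = 0 - 28 = -28$)
$40 K 44 = 40 \left(-28\right) 44 = \left(-1120\right) 44 = -49280$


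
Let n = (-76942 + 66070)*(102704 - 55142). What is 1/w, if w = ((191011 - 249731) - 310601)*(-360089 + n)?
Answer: 1/191106685240113 ≈ 5.2327e-15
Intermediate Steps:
n = -517094064 (n = -10872*47562 = -517094064)
w = 191106685240113 (w = ((191011 - 249731) - 310601)*(-360089 - 517094064) = (-58720 - 310601)*(-517454153) = -369321*(-517454153) = 191106685240113)
1/w = 1/191106685240113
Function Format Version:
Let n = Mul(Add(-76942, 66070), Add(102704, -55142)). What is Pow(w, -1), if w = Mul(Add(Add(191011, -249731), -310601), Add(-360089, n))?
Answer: Rational(1, 191106685240113) ≈ 5.2327e-15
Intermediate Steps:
n = -517094064 (n = Mul(-10872, 47562) = -517094064)
w = 191106685240113 (w = Mul(Add(Add(191011, -249731), -310601), Add(-360089, -517094064)) = Mul(Add(-58720, -310601), -517454153) = Mul(-369321, -517454153) = 191106685240113)
Pow(w, -1) = Pow(191106685240113, -1) = Rational(1, 191106685240113)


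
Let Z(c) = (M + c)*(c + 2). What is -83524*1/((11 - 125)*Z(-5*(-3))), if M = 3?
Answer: 1099/459 ≈ 2.3943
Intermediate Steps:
Z(c) = (2 + c)*(3 + c) (Z(c) = (3 + c)*(c + 2) = (3 + c)*(2 + c) = (2 + c)*(3 + c))
-83524*1/((11 - 125)*Z(-5*(-3))) = -83524*1/((11 - 125)*(6 + (-5*(-3))**2 + 5*(-5*(-3)))) = -83524*(-1/(114*(6 + 15**2 + 5*15))) = -83524*(-1/(114*(6 + 225 + 75))) = -83524/(306*(-114)) = -83524/(-34884) = -83524*(-1/34884) = 1099/459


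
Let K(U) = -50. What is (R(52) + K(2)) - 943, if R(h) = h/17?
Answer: -16829/17 ≈ -989.94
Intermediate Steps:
R(h) = h/17 (R(h) = h*(1/17) = h/17)
(R(52) + K(2)) - 943 = ((1/17)*52 - 50) - 943 = (52/17 - 50) - 943 = -798/17 - 943 = -16829/17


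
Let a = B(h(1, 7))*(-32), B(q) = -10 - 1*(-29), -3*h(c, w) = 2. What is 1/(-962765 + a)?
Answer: -1/963373 ≈ -1.0380e-6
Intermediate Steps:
h(c, w) = -⅔ (h(c, w) = -⅓*2 = -⅔)
B(q) = 19 (B(q) = -10 + 29 = 19)
a = -608 (a = 19*(-32) = -608)
1/(-962765 + a) = 1/(-962765 - 608) = 1/(-963373) = -1/963373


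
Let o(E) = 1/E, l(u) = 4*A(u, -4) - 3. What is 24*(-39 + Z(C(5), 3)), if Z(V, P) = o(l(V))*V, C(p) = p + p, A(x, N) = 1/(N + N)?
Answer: -7032/7 ≈ -1004.6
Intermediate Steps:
A(x, N) = 1/(2*N)
l(u) = -7/2 (l(u) = 4*((½)/(-4)) - 3 = 4*((½)*(-¼)) - 3 = 4*(-⅛) - 3 = -½ - 3 = -7/2)
C(p) = 2*p
Z(V, P) = -2*V/7 (Z(V, P) = V/(-7/2) = -2*V/7)
24*(-39 + Z(C(5), 3)) = 24*(-39 - 4*5/7) = 24*(-39 - 2/7*10) = 24*(-39 - 20/7) = 24*(-293/7) = -7032/7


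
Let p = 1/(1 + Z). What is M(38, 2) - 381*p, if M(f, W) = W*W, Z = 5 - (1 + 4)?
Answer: -377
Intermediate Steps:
Z = 0 (Z = 5 - 1*5 = 5 - 5 = 0)
M(f, W) = W**2
p = 1 (p = 1/(1 + 0) = 1/1 = 1)
M(38, 2) - 381*p = 2**2 - 381 = 4 - 1*381 = 4 - 381 = -377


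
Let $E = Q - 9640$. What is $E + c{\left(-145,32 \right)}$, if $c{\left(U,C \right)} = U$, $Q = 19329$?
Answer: $9544$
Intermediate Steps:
$E = 9689$ ($E = 19329 - 9640 = 9689$)
$E + c{\left(-145,32 \right)} = 9689 - 145 = 9544$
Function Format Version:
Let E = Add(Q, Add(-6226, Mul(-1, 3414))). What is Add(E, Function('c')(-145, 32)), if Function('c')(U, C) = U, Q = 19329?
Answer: 9544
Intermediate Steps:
E = 9689 (E = Add(19329, Add(-6226, Mul(-1, 3414))) = Add(19329, Add(-6226, -3414)) = Add(19329, -9640) = 9689)
Add(E, Function('c')(-145, 32)) = Add(9689, -145) = 9544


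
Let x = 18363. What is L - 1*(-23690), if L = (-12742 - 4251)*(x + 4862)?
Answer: -394638735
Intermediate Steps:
L = -394662425 (L = (-12742 - 4251)*(18363 + 4862) = -16993*23225 = -394662425)
L - 1*(-23690) = -394662425 - 1*(-23690) = -394662425 + 23690 = -394638735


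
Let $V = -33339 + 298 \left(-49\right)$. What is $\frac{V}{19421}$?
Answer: $- \frac{47941}{19421} \approx -2.4685$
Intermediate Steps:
$V = -47941$ ($V = -33339 - 14602 = -47941$)
$\frac{V}{19421} = - \frac{47941}{19421}$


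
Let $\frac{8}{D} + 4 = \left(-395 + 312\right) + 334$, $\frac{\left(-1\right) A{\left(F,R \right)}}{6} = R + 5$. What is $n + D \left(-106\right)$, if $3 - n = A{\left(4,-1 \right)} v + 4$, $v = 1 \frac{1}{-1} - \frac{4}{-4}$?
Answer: $- \frac{1095}{247} \approx -4.4332$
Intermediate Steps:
$A{\left(F,R \right)} = -30 - 6 R$ ($A{\left(F,R \right)} = - 6 \left(R + 5\right) = - 6 \left(5 + R\right) = -30 - 6 R$)
$D = \frac{8}{247}$ ($D = \frac{8}{-4 + \left(\left(-395 + 312\right) + 334\right)} = \frac{8}{-4 + \left(-83 + 334\right)} = \frac{8}{-4 + 251} = \frac{8}{247} \approx 0.032389$)
$v = 0$ ($v = 1 \left(-1\right) - -1 = -1 + 1 = 0$)
$n = -1$ ($n = 3 - \left(\left(-30 - -6\right) 0 + 4\right) = 3 - \left(\left(-30 + 6\right) 0 + 4\right) = 3 - \left(\left(-24\right) 0 + 4\right) = 3 - \left(0 + 4\right) = 3 - 4 = -1$)
$n + D \left(-106\right) = -1 + \frac{8}{247} \left(-106\right) = -1 - \frac{848}{247} = - \frac{1095}{247}$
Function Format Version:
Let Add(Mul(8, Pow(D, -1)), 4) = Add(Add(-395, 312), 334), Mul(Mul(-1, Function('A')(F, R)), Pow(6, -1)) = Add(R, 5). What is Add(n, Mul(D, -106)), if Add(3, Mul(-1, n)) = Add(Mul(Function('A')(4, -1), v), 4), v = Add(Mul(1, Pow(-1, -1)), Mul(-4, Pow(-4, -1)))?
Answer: Rational(-1095, 247) ≈ -4.4332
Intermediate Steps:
Function('A')(F, R) = Add(-30, Mul(-6, R)) (Function('A')(F, R) = Mul(-6, Add(R, 5)) = Mul(-6, Add(5, R)) = Add(-30, Mul(-6, R)))
D = Rational(8, 247) (D = Mul(8, Pow(Add(-4, Add(Add(-395, 312), 334)), -1)) = Mul(8, Pow(Add(-4, Add(-83, 334)), -1)) = Mul(8, Pow(Add(-4, 251), -1)) = Mul(8, Pow(247, -1)) = Mul(8, Rational(1, 247)) = Rational(8, 247) ≈ 0.032389)
v = 0 (v = Add(Mul(1, -1), Mul(-4, Rational(-1, 4))) = Add(-1, 1) = 0)
n = -1 (n = Add(3, Mul(-1, Add(Mul(Add(-30, Mul(-6, -1)), 0), 4))) = Add(3, Mul(-1, Add(Mul(Add(-30, 6), 0), 4))) = Add(3, Mul(-1, Add(Mul(-24, 0), 4))) = Add(3, Mul(-1, Add(0, 4))) = Add(3, Mul(-1, 4)) = Add(3, -4) = -1)
Add(n, Mul(D, -106)) = Add(-1, Mul(Rational(8, 247), -106)) = Add(-1, Rational(-848, 247)) = Rational(-1095, 247)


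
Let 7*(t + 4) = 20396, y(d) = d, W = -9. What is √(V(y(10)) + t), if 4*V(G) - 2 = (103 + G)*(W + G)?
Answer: √575939/14 ≈ 54.208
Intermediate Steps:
t = 20368/7 (t = -4 + (⅐)*20396 = -4 + 20396/7 = 20368/7 ≈ 2909.7)
V(G) = ½ + (-9 + G)*(103 + G)/4 (V(G) = ½ + ((103 + G)*(-9 + G))/4 = ½ + ((-9 + G)*(103 + G))/4 = ½ + (-9 + G)*(103 + G)/4)
√(V(y(10)) + t) = √((-925/4 + (¼)*10² + (47/2)*10) + 20368/7) = √((-925/4 + (¼)*100 + 235) + 20368/7) = √((-925/4 + 25 + 235) + 20368/7) = √(115/4 + 20368/7) = √(82277/28) = √575939/14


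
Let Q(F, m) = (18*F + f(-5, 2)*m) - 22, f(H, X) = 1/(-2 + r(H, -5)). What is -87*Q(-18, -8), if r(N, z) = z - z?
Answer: 29754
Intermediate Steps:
r(N, z) = 0
f(H, X) = -½ (f(H, X) = 1/(-2 + 0) = 1/(-2) = -½)
Q(F, m) = -22 + 18*F - m/2 (Q(F, m) = (18*F - m/2) - 22 = -22 + 18*F - m/2)
-87*Q(-18, -8) = -87*(-22 + 18*(-18) - ½*(-8)) = -87*(-22 - 324 + 4) = -87*(-342) = 29754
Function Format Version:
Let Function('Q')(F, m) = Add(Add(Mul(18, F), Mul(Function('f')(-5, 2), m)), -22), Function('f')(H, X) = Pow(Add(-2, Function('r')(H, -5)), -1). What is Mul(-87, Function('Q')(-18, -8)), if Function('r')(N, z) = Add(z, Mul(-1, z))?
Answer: 29754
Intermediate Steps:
Function('r')(N, z) = 0
Function('f')(H, X) = Rational(-1, 2) (Function('f')(H, X) = Pow(Add(-2, 0), -1) = Pow(-2, -1) = Rational(-1, 2))
Function('Q')(F, m) = Add(-22, Mul(18, F), Mul(Rational(-1, 2), m)) (Function('Q')(F, m) = Add(Add(Mul(18, F), Mul(Rational(-1, 2), m)), -22) = Add(-22, Mul(18, F), Mul(Rational(-1, 2), m)))
Mul(-87, Function('Q')(-18, -8)) = Mul(-87, Add(-22, Mul(18, -18), Mul(Rational(-1, 2), -8))) = Mul(-87, Add(-22, -324, 4)) = Mul(-87, -342) = 29754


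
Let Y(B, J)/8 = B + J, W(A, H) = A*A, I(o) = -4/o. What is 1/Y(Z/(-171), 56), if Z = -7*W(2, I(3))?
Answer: 171/76832 ≈ 0.0022256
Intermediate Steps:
W(A, H) = A**2
Z = -28 (Z = -7*2**2 = -7*4 = -28)
Y(B, J) = 8*B + 8*J (Y(B, J) = 8*(B + J) = 8*B + 8*J)
1/Y(Z/(-171), 56) = 1/(8*(-28/(-171)) + 8*56) = 1/(8*(-28*(-1/171)) + 448) = 1/(8*(28/171) + 448) = 1/(224/171 + 448) = 1/(76832/171) = 171/76832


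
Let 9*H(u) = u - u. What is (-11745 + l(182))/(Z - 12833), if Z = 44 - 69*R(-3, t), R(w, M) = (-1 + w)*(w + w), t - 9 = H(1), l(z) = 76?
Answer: 11669/14445 ≈ 0.80782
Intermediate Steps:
H(u) = 0 (H(u) = (u - u)/9 = (⅑)*0 = 0)
t = 9 (t = 9 + 0 = 9)
R(w, M) = 2*w*(-1 + w) (R(w, M) = (-1 + w)*(2*w) = 2*w*(-1 + w))
Z = -1612 (Z = 44 - 138*(-3)*(-1 - 3) = 44 - 138*(-3)*(-4) = 44 - 69*24 = 44 - 1656 = -1612)
(-11745 + l(182))/(Z - 12833) = (-11745 + 76)/(-1612 - 12833) = -11669/(-14445) = -11669*(-1/14445) = 11669/14445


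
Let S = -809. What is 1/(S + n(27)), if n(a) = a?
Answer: -1/782 ≈ -0.0012788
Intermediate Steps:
1/(S + n(27)) = 1/(-809 + 27) = 1/(-782) = -1/782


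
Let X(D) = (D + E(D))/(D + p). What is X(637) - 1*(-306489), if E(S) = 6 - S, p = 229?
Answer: 132709740/433 ≈ 3.0649e+5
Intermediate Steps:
X(D) = 6/(229 + D) (X(D) = (D + (6 - D))/(D + 229) = 6/(229 + D))
X(637) - 1*(-306489) = 6/(229 + 637) - 1*(-306489) = 6/866 + 306489 = 6*(1/866) + 306489 = 3/433 + 306489 = 132709740/433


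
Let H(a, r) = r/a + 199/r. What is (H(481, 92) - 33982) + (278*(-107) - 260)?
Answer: -2831492793/44252 ≈ -63986.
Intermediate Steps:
H(a, r) = 199/r + r/a
(H(481, 92) - 33982) + (278*(-107) - 260) = ((199/92 + 92/481) - 33982) + (278*(-107) - 260) = ((199*(1/92) + 92*(1/481)) - 33982) + (-29746 - 260) = ((199/92 + 92/481) - 33982) - 30006 = (104183/44252 - 33982) - 30006 = -1503667281/44252 - 30006 = -2831492793/44252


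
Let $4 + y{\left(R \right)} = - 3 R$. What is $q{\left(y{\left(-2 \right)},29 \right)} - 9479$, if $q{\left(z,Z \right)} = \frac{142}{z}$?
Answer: $-9408$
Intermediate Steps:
$y{\left(R \right)} = -4 - 3 R$
$q{\left(y{\left(-2 \right)},29 \right)} - 9479 = \frac{142}{-4 - -6} - 9479 = \frac{142}{-4 + 6} - 9479 = \frac{142}{2} - 9479 = 142 \cdot \frac{1}{2} - 9479 = 71 - 9479 = -9408$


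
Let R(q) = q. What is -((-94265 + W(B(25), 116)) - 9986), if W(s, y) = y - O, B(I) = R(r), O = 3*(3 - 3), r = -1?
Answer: 104135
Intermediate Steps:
O = 0 (O = 3*0 = 0)
B(I) = -1
W(s, y) = y (W(s, y) = y - 1*0 = y + 0 = y)
-((-94265 + W(B(25), 116)) - 9986) = -((-94265 + 116) - 9986) = -(-94149 - 9986) = -1*(-104135) = 104135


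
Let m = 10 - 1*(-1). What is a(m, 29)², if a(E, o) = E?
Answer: 121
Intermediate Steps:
m = 11 (m = 10 + 1 = 11)
a(m, 29)² = 11² = 121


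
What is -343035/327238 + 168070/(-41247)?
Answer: -69148055305/13497585786 ≈ -5.1230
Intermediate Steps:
-343035/327238 + 168070/(-41247) = -343035*1/327238 + 168070*(-1/41247) = -343035/327238 - 168070/41247 = -69148055305/13497585786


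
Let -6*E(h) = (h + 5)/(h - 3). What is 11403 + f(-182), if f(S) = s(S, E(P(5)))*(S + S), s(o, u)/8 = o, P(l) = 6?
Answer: 541387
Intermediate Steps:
E(h) = -(5 + h)/(6*(-3 + h)) (E(h) = -(h + 5)/(6*(h - 3)) = -(5 + h)/(6*(-3 + h)))
s(o, u) = 8*o
f(S) = 16*S² (f(S) = (8*S)*(S + S) = (8*S)*(2*S) = 16*S²)
11403 + f(-182) = 11403 + 16*(-182)² = 11403 + 16*33124 = 11403 + 529984 = 541387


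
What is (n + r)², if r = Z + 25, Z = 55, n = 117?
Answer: 38809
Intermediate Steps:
r = 80 (r = 55 + 25 = 80)
(n + r)² = (117 + 80)² = 197² = 38809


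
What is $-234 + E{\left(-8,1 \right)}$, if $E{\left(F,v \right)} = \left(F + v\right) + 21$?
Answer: $-220$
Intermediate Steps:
$E{\left(F,v \right)} = 21 + F + v$
$-234 + E{\left(-8,1 \right)} = -234 + \left(21 - 8 + 1\right) = -234 + 14 = -220$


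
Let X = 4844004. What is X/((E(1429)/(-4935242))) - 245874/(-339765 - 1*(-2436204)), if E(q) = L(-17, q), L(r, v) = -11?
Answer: 1518732325109617586/698813 ≈ 2.1733e+12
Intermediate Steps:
E(q) = -11
X/((E(1429)/(-4935242))) - 245874/(-339765 - 1*(-2436204)) = 4844004/((-11/(-4935242))) - 245874/(-339765 - 1*(-2436204)) = 4844004/((-11*(-1/4935242))) - 245874/(-339765 + 2436204) = 4844004/(11/4935242) - 245874/2096439 = 4844004*(4935242/11) - 245874*1/2096439 = 2173302908088 - 81958/698813 = 1518732325109617586/698813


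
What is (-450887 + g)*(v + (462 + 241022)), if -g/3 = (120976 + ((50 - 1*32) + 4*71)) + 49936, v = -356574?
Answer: 111007642610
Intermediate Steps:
g = -513642 (g = -3*((120976 + ((50 - 1*32) + 4*71)) + 49936) = -3*((120976 + ((50 - 32) + 284)) + 49936) = -3*((120976 + (18 + 284)) + 49936) = -3*((120976 + 302) + 49936) = -3*(121278 + 49936) = -3*171214 = -513642)
(-450887 + g)*(v + (462 + 241022)) = (-450887 - 513642)*(-356574 + (462 + 241022)) = -964529*(-356574 + 241484) = -964529*(-115090) = 111007642610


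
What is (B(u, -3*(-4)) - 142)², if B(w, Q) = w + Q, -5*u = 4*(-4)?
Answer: 401956/25 ≈ 16078.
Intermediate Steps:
u = 16/5 (u = -4*(-4)/5 = -⅕*(-16) = 16/5 ≈ 3.2000)
B(w, Q) = Q + w
(B(u, -3*(-4)) - 142)² = ((-3*(-4) + 16/5) - 142)² = ((12 + 16/5) - 142)² = (76/5 - 142)² = (-634/5)² = 401956/25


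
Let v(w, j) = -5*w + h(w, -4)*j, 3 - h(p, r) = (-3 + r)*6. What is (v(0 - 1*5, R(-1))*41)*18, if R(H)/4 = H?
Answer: -114390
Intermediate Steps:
R(H) = 4*H
h(p, r) = 21 - 6*r (h(p, r) = 3 - (-3 + r)*6 = 3 - (-18 + 6*r) = 3 + (18 - 6*r) = 21 - 6*r)
v(w, j) = -5*w + 45*j (v(w, j) = -5*w + (21 - 6*(-4))*j = -5*w + (21 + 24)*j = -5*w + 45*j)
(v(0 - 1*5, R(-1))*41)*18 = ((-5*(0 - 1*5) + 45*(4*(-1)))*41)*18 = ((-5*(0 - 5) + 45*(-4))*41)*18 = ((-5*(-5) - 180)*41)*18 = ((25 - 180)*41)*18 = -155*41*18 = -6355*18 = -114390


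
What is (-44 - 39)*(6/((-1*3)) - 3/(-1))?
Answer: -83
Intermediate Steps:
(-44 - 39)*(6/((-1*3)) - 3/(-1)) = -83*(6/(-3) - 3*(-1)) = -83*(6*(-⅓) + 3) = -83*(-2 + 3) = -83*1 = -83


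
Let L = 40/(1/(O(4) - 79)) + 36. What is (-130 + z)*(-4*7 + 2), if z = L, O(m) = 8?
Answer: 76284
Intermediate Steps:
L = -2804 (L = 40/(1/(8 - 79)) + 36 = 40/(1/(-71)) + 36 = 40/(-1/71) + 36 = 40*(-71) + 36 = -2840 + 36 = -2804)
z = -2804
(-130 + z)*(-4*7 + 2) = (-130 - 2804)*(-4*7 + 2) = -2934*(-28 + 2) = -2934*(-26) = 76284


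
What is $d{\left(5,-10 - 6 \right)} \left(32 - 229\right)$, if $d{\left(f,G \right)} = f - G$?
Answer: $-4137$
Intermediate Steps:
$d{\left(5,-10 - 6 \right)} \left(32 - 229\right) = \left(5 - \left(-10 - 6\right)\right) \left(32 - 229\right) = \left(5 - \left(-10 - 6\right)\right) \left(-197\right) = \left(5 - -16\right) \left(-197\right) = \left(5 + 16\right) \left(-197\right) = 21 \left(-197\right) = -4137$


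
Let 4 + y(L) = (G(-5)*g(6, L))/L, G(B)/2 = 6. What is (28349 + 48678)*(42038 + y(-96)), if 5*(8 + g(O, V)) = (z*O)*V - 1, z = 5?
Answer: 129735112587/40 ≈ 3.2434e+9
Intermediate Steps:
g(O, V) = -41/5 + O*V (g(O, V) = -8 + ((5*O)*V - 1)/5 = -8 + (5*O*V - 1)/5 = -8 + (-1 + 5*O*V)/5 = -8 + (-⅕ + O*V) = -41/5 + O*V)
G(B) = 12 (G(B) = 2*6 = 12)
y(L) = -4 + (-492/5 + 72*L)/L (y(L) = -4 + (12*(-41/5 + 6*L))/L = -4 + (-492/5 + 72*L)/L)
(28349 + 48678)*(42038 + y(-96)) = (28349 + 48678)*(42038 + (68 - 492/5/(-96))) = 77027*(42038 + (68 - 492/5*(-1/96))) = 77027*(42038 + (68 + 41/40)) = 77027*(42038 + 2761/40) = 77027*(1684281/40) = 129735112587/40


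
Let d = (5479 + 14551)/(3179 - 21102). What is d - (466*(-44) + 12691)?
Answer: 140012369/17923 ≈ 7811.9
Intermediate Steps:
d = -20030/17923 (d = 20030/(-17923) = 20030*(-1/17923) = -20030/17923 ≈ -1.1176)
d - (466*(-44) + 12691) = -20030/17923 - (466*(-44) + 12691) = -20030/17923 - (-20504 + 12691) = -20030/17923 - 1*(-7813) = -20030/17923 + 7813 = 140012369/17923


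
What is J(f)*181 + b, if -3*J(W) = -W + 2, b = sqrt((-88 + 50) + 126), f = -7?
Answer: -543 + 2*sqrt(22) ≈ -533.62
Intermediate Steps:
b = 2*sqrt(22) (b = sqrt(-38 + 126) = sqrt(88) = 2*sqrt(22) ≈ 9.3808)
J(W) = -2/3 + W/3 (J(W) = -(-W + 2)/3 = -(2 - W)/3 = -2/3 + W/3)
J(f)*181 + b = (-2/3 + (1/3)*(-7))*181 + 2*sqrt(22) = (-2/3 - 7/3)*181 + 2*sqrt(22) = -3*181 + 2*sqrt(22) = -543 + 2*sqrt(22)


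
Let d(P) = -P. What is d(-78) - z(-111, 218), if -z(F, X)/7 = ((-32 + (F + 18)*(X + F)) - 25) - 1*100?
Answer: -70678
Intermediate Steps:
z(F, X) = 1099 - 7*(18 + F)*(F + X) (z(F, X) = -7*(((-32 + (F + 18)*(X + F)) - 25) - 1*100) = -7*(((-32 + (18 + F)*(F + X)) - 25) - 100) = -7*((-57 + (18 + F)*(F + X)) - 100) = -7*(-157 + (18 + F)*(F + X)) = 1099 - 7*(18 + F)*(F + X))
d(-78) - z(-111, 218) = -1*(-78) - (1099 - 126*(-111) - 126*218 - 7*(-111)**2 - 7*(-111)*218) = 78 - (1099 + 13986 - 27468 - 7*12321 + 169386) = 78 - (1099 + 13986 - 27468 - 86247 + 169386) = 78 - 1*70756 = 78 - 70756 = -70678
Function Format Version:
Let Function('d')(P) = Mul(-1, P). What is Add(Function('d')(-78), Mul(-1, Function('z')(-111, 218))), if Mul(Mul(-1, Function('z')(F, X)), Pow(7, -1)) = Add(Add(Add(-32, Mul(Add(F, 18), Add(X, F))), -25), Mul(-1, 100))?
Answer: -70678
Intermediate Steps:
Function('z')(F, X) = Add(1099, Mul(-7, Add(18, F), Add(F, X))) (Function('z')(F, X) = Mul(-7, Add(Add(Add(-32, Mul(Add(F, 18), Add(X, F))), -25), Mul(-1, 100))) = Mul(-7, Add(Add(Add(-32, Mul(Add(18, F), Add(F, X))), -25), -100)) = Mul(-7, Add(Add(-57, Mul(Add(18, F), Add(F, X))), -100)) = Mul(-7, Add(-157, Mul(Add(18, F), Add(F, X)))) = Add(1099, Mul(-7, Add(18, F), Add(F, X))))
Add(Function('d')(-78), Mul(-1, Function('z')(-111, 218))) = Add(Mul(-1, -78), Mul(-1, Add(1099, Mul(-126, -111), Mul(-126, 218), Mul(-7, Pow(-111, 2)), Mul(-7, -111, 218)))) = Add(78, Mul(-1, Add(1099, 13986, -27468, Mul(-7, 12321), 169386))) = Add(78, Mul(-1, Add(1099, 13986, -27468, -86247, 169386))) = Add(78, Mul(-1, 70756)) = Add(78, -70756) = -70678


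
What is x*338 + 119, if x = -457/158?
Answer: -67832/79 ≈ -858.63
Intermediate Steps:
x = -457/158 (x = -457*1/158 = -457/158 ≈ -2.8924)
x*338 + 119 = -457/158*338 + 119 = -77233/79 + 119 = -67832/79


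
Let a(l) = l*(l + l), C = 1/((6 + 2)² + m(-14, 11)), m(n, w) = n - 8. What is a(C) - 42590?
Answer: -37564379/882 ≈ -42590.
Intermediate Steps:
m(n, w) = -8 + n
C = 1/42 (C = 1/((6 + 2)² + (-8 - 14)) = 1/(8² - 22) = 1/(64 - 22) = 1/42 ≈ 0.023810)
a(l) = 2*l² (a(l) = l*(2*l) = 2*l²)
a(C) - 42590 = 2*(1/42)² - 42590 = 2*(1/1764) - 42590 = 1/882 - 42590 = -37564379/882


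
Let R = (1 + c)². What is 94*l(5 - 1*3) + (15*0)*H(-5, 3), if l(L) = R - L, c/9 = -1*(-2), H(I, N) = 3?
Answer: 33746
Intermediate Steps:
c = 18 (c = 9*(-1*(-2)) = 9*2 = 18)
R = 361 (R = (1 + 18)² = 19² = 361)
l(L) = 361 - L
94*l(5 - 1*3) + (15*0)*H(-5, 3) = 94*(361 - (5 - 1*3)) + (15*0)*3 = 94*(361 - (5 - 3)) + 0*3 = 94*(361 - 1*2) + 0 = 94*(361 - 2) + 0 = 94*359 + 0 = 33746 + 0 = 33746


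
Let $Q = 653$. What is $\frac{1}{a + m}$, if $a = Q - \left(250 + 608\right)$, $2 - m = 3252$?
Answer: $- \frac{1}{3455} \approx -0.00028944$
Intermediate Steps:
$m = -3250$ ($m = 2 - 3252 = -3250$)
$a = -205$ ($a = 653 - \left(250 + 608\right) = 653 - 858 = -205$)
$\frac{1}{a + m} = \frac{1}{-205 - 3250} = \frac{1}{-3455} = - \frac{1}{3455}$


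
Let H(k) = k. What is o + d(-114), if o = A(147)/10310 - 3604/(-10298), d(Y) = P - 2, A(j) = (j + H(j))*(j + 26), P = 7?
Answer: 272949004/26543095 ≈ 10.283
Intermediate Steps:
A(j) = 2*j*(26 + j) (A(j) = (j + j)*(j + 26) = (2*j)*(26 + j) = 2*j*(26 + j))
d(Y) = 5 (d(Y) = 7 - 2 = 5)
o = 140233529/26543095 (o = (2*147*(26 + 147))/10310 - 3604/(-10298) = (2*147*173)*(1/10310) - 3604*(-1/10298) = 50862*(1/10310) + 1802/5149 = 25431/5155 + 1802/5149 = 140233529/26543095 ≈ 5.2832)
o + d(-114) = 140233529/26543095 + 5 = 272949004/26543095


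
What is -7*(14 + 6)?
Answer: -140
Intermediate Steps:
-7*(14 + 6) = -7*20 = -140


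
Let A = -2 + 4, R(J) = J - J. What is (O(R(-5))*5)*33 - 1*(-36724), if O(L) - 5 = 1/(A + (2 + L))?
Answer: 150361/4 ≈ 37590.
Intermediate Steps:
R(J) = 0
A = 2
O(L) = 5 + 1/(4 + L) (O(L) = 5 + 1/(2 + (2 + L)) = 5 + 1/(4 + L))
(O(R(-5))*5)*33 - 1*(-36724) = (((21 + 5*0)/(4 + 0))*5)*33 - 1*(-36724) = (((21 + 0)/4)*5)*33 + 36724 = (((¼)*21)*5)*33 + 36724 = ((21/4)*5)*33 + 36724 = (105/4)*33 + 36724 = 3465/4 + 36724 = 150361/4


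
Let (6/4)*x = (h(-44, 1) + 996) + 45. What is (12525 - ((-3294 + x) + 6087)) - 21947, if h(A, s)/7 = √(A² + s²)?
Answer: -12909 - 14*√1937/3 ≈ -13114.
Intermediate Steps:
h(A, s) = 7*√(A² + s²)
x = 694 + 14*√1937/3 (x = 2*((7*√((-44)² + 1²) + 996) + 45)/3 = 2*((7*√(1936 + 1) + 996) + 45)/3 = 2*((7*√1937 + 996) + 45)/3 = 2*((996 + 7*√1937) + 45)/3 = 2*(1041 + 7*√1937)/3 = 694 + 14*√1937/3 ≈ 899.39)
(12525 - ((-3294 + x) + 6087)) - 21947 = (12525 - ((-3294 + (694 + 14*√1937/3)) + 6087)) - 21947 = (12525 - ((-2600 + 14*√1937/3) + 6087)) - 21947 = (12525 - (3487 + 14*√1937/3)) - 21947 = (12525 + (-3487 - 14*√1937/3)) - 21947 = (9038 - 14*√1937/3) - 21947 = -12909 - 14*√1937/3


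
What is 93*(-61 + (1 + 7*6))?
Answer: -1674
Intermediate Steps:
93*(-61 + (1 + 7*6)) = 93*(-61 + (1 + 42)) = 93*(-61 + 43) = 93*(-18) = -1674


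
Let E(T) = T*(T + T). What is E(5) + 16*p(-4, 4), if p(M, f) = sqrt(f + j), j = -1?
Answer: 50 + 16*sqrt(3) ≈ 77.713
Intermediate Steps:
p(M, f) = sqrt(-1 + f) (p(M, f) = sqrt(f - 1) = sqrt(-1 + f))
E(T) = 2*T**2 (E(T) = T*(2*T) = 2*T**2)
E(5) + 16*p(-4, 4) = 2*5**2 + 16*sqrt(-1 + 4) = 2*25 + 16*sqrt(3) = 50 + 16*sqrt(3)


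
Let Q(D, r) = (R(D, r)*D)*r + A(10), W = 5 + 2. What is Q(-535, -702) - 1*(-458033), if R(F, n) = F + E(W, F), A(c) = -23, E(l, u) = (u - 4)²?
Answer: 108910500030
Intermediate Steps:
W = 7
E(l, u) = (-4 + u)²
R(F, n) = F + (-4 + F)²
Q(D, r) = -23 + D*r*(D + (-4 + D)²) (Q(D, r) = ((D + (-4 + D)²)*D)*r - 23 = (D*(D + (-4 + D)²))*r - 23 = D*r*(D + (-4 + D)²) - 23 = -23 + D*r*(D + (-4 + D)²))
Q(-535, -702) - 1*(-458033) = (-23 - 535*(-702)*(-535 + (-4 - 535)²)) - 1*(-458033) = (-23 - 535*(-702)*(-535 + (-539)²)) + 458033 = (-23 - 535*(-702)*(-535 + 290521)) + 458033 = (-23 - 535*(-702)*289986) + 458033 = (-23 + 108910042020) + 458033 = 108910041997 + 458033 = 108910500030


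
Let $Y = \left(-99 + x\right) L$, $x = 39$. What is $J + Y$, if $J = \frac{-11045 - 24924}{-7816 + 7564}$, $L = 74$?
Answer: $- \frac{1082911}{252} \approx -4297.3$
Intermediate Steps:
$J = \frac{35969}{252}$ ($J = - \frac{35969}{-252} = \left(-35969\right) \left(- \frac{1}{252}\right) = \frac{35969}{252} \approx 142.73$)
$Y = -4440$ ($Y = \left(-99 + 39\right) 74 = \left(-60\right) 74 = -4440$)
$J + Y = \frac{35969}{252} - 4440 = - \frac{1082911}{252}$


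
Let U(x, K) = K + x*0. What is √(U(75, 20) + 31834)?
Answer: √31854 ≈ 178.48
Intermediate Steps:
U(x, K) = K (U(x, K) = K + 0 = K)
√(U(75, 20) + 31834) = √(20 + 31834) = √31854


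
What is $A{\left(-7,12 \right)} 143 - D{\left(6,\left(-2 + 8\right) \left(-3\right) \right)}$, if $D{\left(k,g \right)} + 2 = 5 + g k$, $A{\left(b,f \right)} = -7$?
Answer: $-896$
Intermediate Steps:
$D{\left(k,g \right)} = 3 + g k$ ($D{\left(k,g \right)} = -2 + \left(5 + g k\right) = 3 + g k$)
$A{\left(-7,12 \right)} 143 - D{\left(6,\left(-2 + 8\right) \left(-3\right) \right)} = \left(-7\right) 143 - \left(3 + \left(-2 + 8\right) \left(-3\right) 6\right) = -1001 - \left(3 + 6 \left(-3\right) 6\right) = -1001 - \left(3 - 108\right) = -1001 - -105 = -1001 + 105 = -896$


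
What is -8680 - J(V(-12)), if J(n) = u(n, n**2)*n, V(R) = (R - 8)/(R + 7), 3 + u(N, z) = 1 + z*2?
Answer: -8800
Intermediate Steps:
u(N, z) = -2 + 2*z (u(N, z) = -3 + (1 + z*2) = -3 + (1 + 2*z) = -2 + 2*z)
V(R) = (-8 + R)/(7 + R)
J(n) = n*(-2 + 2*n**2) (J(n) = (-2 + 2*n**2)*n = n*(-2 + 2*n**2))
-8680 - J(V(-12)) = -8680 - 2*(-8 - 12)/(7 - 12)*(-1 + ((-8 - 12)/(7 - 12))**2) = -8680 - 2*-20/(-5)*(-1 + (-20/(-5))**2) = -8680 - 2*(-1/5*(-20))*(-1 + (-1/5*(-20))**2) = -8680 - 2*4*(-1 + 4**2) = -8680 - 2*4*(-1 + 16) = -8680 - 2*4*15 = -8680 - 1*120 = -8680 - 120 = -8800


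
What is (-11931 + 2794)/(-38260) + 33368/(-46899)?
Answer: -848143517/1794355740 ≈ -0.47267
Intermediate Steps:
(-11931 + 2794)/(-38260) + 33368/(-46899) = -9137*(-1/38260) + 33368*(-1/46899) = 9137/38260 - 33368/46899 = -848143517/1794355740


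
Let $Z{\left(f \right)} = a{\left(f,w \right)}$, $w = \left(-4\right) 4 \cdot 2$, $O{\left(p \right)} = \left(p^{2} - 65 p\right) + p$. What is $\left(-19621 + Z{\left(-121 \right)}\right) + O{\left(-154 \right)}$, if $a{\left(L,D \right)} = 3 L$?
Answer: $13588$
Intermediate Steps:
$O{\left(p \right)} = p^{2} - 64 p$
$w = -32$ ($w = \left(-16\right) 2 = -32$)
$Z{\left(f \right)} = 3 f$
$\left(-19621 + Z{\left(-121 \right)}\right) + O{\left(-154 \right)} = \left(-19621 + 3 \left(-121\right)\right) - 154 \left(-64 - 154\right) = \left(-19621 - 363\right) - -33572 = -19984 + 33572 = 13588$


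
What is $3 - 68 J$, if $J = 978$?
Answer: $-66501$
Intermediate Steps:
$3 - 68 J = 3 - 66504 = -66501$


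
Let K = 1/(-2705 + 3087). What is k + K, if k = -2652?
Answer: -1013063/382 ≈ -2652.0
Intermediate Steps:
K = 1/382 ≈ 0.0026178
k + K = -2652 + 1/382 = -1013063/382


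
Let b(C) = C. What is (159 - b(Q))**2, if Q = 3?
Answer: 24336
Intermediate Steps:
(159 - b(Q))**2 = (159 - 1*3)**2 = (159 - 3)**2 = 156**2 = 24336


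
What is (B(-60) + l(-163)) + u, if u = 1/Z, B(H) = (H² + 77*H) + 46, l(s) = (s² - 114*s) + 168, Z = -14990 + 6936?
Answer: 357154629/8054 ≈ 44345.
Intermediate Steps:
Z = -8054
l(s) = 168 + s² - 114*s
B(H) = 46 + H² + 77*H
u = -1/8054 (u = 1/(-8054) = -1/8054 ≈ -0.00012416)
(B(-60) + l(-163)) + u = ((46 + (-60)² + 77*(-60)) + (168 + (-163)² - 114*(-163))) - 1/8054 = ((46 + 3600 - 4620) + (168 + 26569 + 18582)) - 1/8054 = (-974 + 45319) - 1/8054 = 44345 - 1/8054 = 357154629/8054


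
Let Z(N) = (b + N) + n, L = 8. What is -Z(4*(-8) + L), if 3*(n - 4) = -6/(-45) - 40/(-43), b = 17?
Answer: 5119/1935 ≈ 2.6455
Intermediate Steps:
n = 8426/1935 (n = 4 + (-6/(-45) - 40/(-43))/3 = 4 + (-6*(-1/45) - 40*(-1/43))/3 = 4 + (2/15 + 40/43)/3 = 4 + (⅓)*(686/645) = 4 + 686/1935 = 8426/1935 ≈ 4.3545)
Z(N) = 41321/1935 + N (Z(N) = (17 + N) + 8426/1935 = 41321/1935 + N)
-Z(4*(-8) + L) = -(41321/1935 + (4*(-8) + 8)) = -(41321/1935 + (-32 + 8)) = -(41321/1935 - 24) = -1*(-5119/1935) = 5119/1935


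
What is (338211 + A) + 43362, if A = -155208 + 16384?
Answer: 242749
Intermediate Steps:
A = -138824
(338211 + A) + 43362 = (338211 - 138824) + 43362 = 199387 + 43362 = 242749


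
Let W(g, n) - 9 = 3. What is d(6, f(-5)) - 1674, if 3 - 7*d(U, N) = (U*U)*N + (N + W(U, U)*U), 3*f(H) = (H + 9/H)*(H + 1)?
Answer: -181837/105 ≈ -1731.8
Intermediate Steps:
W(g, n) = 12 (W(g, n) = 9 + 3 = 12)
f(H) = (1 + H)*(H + 9/H)/3 (f(H) = ((H + 9/H)*(H + 1))/3 = ((H + 9/H)*(1 + H))/3 = ((1 + H)*(H + 9/H))/3 = (1 + H)*(H + 9/H)/3)
d(U, N) = 3/7 - 12*U/7 - N/7 - N*U²/7 (d(U, N) = 3/7 - ((U*U)*N + (N + 12*U))/7 = 3/7 - (U²*N + (N + 12*U))/7 = 3/7 - (N*U² + (N + 12*U))/7 = 3/7 - (N + 12*U + N*U²)/7 = 3/7 + (-12*U/7 - N/7 - N*U²/7) = 3/7 - 12*U/7 - N/7 - N*U²/7)
d(6, f(-5)) - 1674 = (3/7 - 12/7*6 - (9 - 5*(9 - 5 + (-5)²))/(21*(-5)) - ⅐*(⅓)*(9 - 5*(9 - 5 + (-5)²))/(-5)*6²) - 1674 = (3/7 - 72/7 - (-1)*(9 - 5*(9 - 5 + 25))/(21*5) - ⅐*(⅓)*(-⅕)*(9 - 5*(9 - 5 + 25))*36) - 1674 = (3/7 - 72/7 - (-1)*(9 - 5*29)/(21*5) - ⅐*(⅓)*(-⅕)*(9 - 5*29)*36) - 1674 = (3/7 - 72/7 - (-1)*(9 - 145)/(21*5) - ⅐*(⅓)*(-⅕)*(9 - 145)*36) - 1674 = (3/7 - 72/7 - (-1)*(-136)/(21*5) - ⅐*(⅓)*(-⅕)*(-136)*36) - 1674 = (3/7 - 72/7 - ⅐*136/15 - ⅐*136/15*36) - 1674 = (3/7 - 72/7 - 136/105 - 1632/35) - 1674 = -6067/105 - 1674 = -181837/105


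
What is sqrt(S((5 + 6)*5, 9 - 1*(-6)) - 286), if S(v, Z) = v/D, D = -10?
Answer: I*sqrt(1166)/2 ≈ 17.073*I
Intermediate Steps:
S(v, Z) = -v/10 (S(v, Z) = v/(-10) = v*(-1/10) = -v/10)
sqrt(S((5 + 6)*5, 9 - 1*(-6)) - 286) = sqrt(-(5 + 6)*5/10 - 286) = sqrt(-11*5/10 - 286) = sqrt(-1/10*55 - 286) = sqrt(-11/2 - 286) = sqrt(-583/2) = I*sqrt(1166)/2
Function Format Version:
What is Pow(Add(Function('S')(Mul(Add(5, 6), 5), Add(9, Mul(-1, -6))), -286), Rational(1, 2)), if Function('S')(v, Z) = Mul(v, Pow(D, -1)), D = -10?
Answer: Mul(Rational(1, 2), I, Pow(1166, Rational(1, 2))) ≈ Mul(17.073, I)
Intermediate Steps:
Function('S')(v, Z) = Mul(Rational(-1, 10), v) (Function('S')(v, Z) = Mul(v, Pow(-10, -1)) = Mul(v, Rational(-1, 10)) = Mul(Rational(-1, 10), v))
Pow(Add(Function('S')(Mul(Add(5, 6), 5), Add(9, Mul(-1, -6))), -286), Rational(1, 2)) = Pow(Add(Mul(Rational(-1, 10), Mul(Add(5, 6), 5)), -286), Rational(1, 2)) = Pow(Add(Mul(Rational(-1, 10), Mul(11, 5)), -286), Rational(1, 2)) = Pow(Add(Mul(Rational(-1, 10), 55), -286), Rational(1, 2)) = Pow(Add(Rational(-11, 2), -286), Rational(1, 2)) = Pow(Rational(-583, 2), Rational(1, 2)) = Mul(Rational(1, 2), I, Pow(1166, Rational(1, 2)))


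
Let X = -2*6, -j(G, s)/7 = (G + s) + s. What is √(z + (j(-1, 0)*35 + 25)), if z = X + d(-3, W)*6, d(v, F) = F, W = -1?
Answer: 6*√7 ≈ 15.875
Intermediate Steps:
j(G, s) = -14*s - 7*G (j(G, s) = -7*((G + s) + s) = -7*(G + 2*s) = -14*s - 7*G)
X = -12
z = -18 (z = -12 - 1*6 = -12 - 6 = -18)
√(z + (j(-1, 0)*35 + 25)) = √(-18 + ((-14*0 - 7*(-1))*35 + 25)) = √(-18 + ((0 + 7)*35 + 25)) = √(-18 + (7*35 + 25)) = √(-18 + (245 + 25)) = √(-18 + 270) = √252 = 6*√7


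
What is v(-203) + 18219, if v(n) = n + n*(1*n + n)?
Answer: 100434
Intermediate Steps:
v(n) = n + 2*n² (v(n) = n + n*(n + n) = n + n*(2*n) = n + 2*n²)
v(-203) + 18219 = -203*(1 + 2*(-203)) + 18219 = -203*(1 - 406) + 18219 = -203*(-405) + 18219 = 82215 + 18219 = 100434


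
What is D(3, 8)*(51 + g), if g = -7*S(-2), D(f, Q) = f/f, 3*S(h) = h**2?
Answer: 125/3 ≈ 41.667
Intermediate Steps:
S(h) = h**2/3
D(f, Q) = 1
g = -28/3 (g = -7*(-2)**2/3 = -7*4/3 = -28/3 ≈ -9.3333)
D(3, 8)*(51 + g) = 1*(51 - 28/3) = 1*(125/3) = 125/3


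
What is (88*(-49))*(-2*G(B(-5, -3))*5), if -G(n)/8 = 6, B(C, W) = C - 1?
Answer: -2069760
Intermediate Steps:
B(C, W) = -1 + C
G(n) = -48 (G(n) = -8*6 = -48)
(88*(-49))*(-2*G(B(-5, -3))*5) = (88*(-49))*(-2*(-48)*5) = -413952*5 = -4312*480 = -2069760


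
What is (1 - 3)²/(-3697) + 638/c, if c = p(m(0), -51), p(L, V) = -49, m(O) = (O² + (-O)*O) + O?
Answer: -2358882/181153 ≈ -13.021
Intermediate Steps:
m(O) = O (m(O) = (O² - O²) + O = 0 + O = O)
c = -49
(1 - 3)²/(-3697) + 638/c = (1 - 3)²/(-3697) + 638/(-49) = (-2)²*(-1/3697) + 638*(-1/49) = 4*(-1/3697) - 638/49 = -4/3697 - 638/49 = -2358882/181153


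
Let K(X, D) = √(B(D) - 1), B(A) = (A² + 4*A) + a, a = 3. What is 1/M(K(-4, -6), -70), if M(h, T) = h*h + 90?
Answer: 1/104 ≈ 0.0096154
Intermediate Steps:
B(A) = 3 + A² + 4*A (B(A) = (A² + 4*A) + 3 = 3 + A² + 4*A)
K(X, D) = √(2 + D² + 4*D) (K(X, D) = √((3 + D² + 4*D) - 1) = √(2 + D² + 4*D))
M(h, T) = 90 + h² (M(h, T) = h² + 90 = 90 + h²)
1/M(K(-4, -6), -70) = 1/(90 + (√(2 + (-6)² + 4*(-6)))²) = 1/(90 + (√(2 + 36 - 24))²) = 1/(90 + (√14)²) = 1/(90 + 14) = 1/104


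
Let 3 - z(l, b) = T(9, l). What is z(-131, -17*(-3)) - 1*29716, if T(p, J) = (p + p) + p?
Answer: -29740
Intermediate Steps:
T(p, J) = 3*p (T(p, J) = 2*p + p = 3*p)
z(l, b) = -24 (z(l, b) = 3 - 3*9 = 3 - 1*27 = 3 - 27 = -24)
z(-131, -17*(-3)) - 1*29716 = -24 - 1*29716 = -24 - 29716 = -29740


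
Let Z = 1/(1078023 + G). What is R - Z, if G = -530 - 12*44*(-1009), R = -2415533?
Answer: -3889599935586/1610245 ≈ -2.4155e+6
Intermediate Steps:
G = 532222 (G = -530 - 528*(-1009) = -530 + 532752 = 532222)
Z = 1/1610245 (Z = 1/(1078023 + 532222) = 1/1610245 ≈ 6.2102e-7)
R - Z = -2415533 - 1*1/1610245 = -2415533 - 1/1610245 = -3889599935586/1610245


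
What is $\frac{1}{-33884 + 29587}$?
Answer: $- \frac{1}{4297} \approx -0.00023272$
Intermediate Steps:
$\frac{1}{-33884 + 29587} = \frac{1}{-4297} = - \frac{1}{4297}$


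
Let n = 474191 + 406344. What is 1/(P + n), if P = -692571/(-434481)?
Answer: 144827/127525473302 ≈ 1.1357e-6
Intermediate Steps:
n = 880535
P = 230857/144827 (P = -692571*(-1/434481) = 230857/144827 ≈ 1.5940)
1/(P + n) = 1/(230857/144827 + 880535) = 1/(127525473302/144827) = 144827/127525473302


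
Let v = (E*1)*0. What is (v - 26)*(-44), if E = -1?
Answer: 1144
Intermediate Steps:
v = 0 (v = -1*1*0 = -1*0 = 0)
(v - 26)*(-44) = (0 - 26)*(-44) = -26*(-44) = 1144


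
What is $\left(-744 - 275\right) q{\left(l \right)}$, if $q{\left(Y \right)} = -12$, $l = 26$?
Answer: $12228$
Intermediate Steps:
$\left(-744 - 275\right) q{\left(l \right)} = \left(-744 - 275\right) \left(-12\right) = \left(-1019\right) \left(-12\right) = 12228$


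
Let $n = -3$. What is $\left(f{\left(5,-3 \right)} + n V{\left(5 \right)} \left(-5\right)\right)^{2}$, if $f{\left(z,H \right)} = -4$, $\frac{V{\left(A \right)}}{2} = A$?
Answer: $21316$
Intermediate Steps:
$V{\left(A \right)} = 2 A$
$\left(f{\left(5,-3 \right)} + n V{\left(5 \right)} \left(-5\right)\right)^{2} = \left(-4 + - 3 \cdot 2 \cdot 5 \left(-5\right)\right)^{2} = \left(-4 + \left(-3\right) 10 \left(-5\right)\right)^{2} = \left(-4 - -150\right)^{2} = \left(-4 + 150\right)^{2} = 146^{2} = 21316$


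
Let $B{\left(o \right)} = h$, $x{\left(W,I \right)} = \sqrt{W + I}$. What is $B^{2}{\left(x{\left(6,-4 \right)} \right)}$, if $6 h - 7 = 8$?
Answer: $\frac{25}{4} \approx 6.25$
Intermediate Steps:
$x{\left(W,I \right)} = \sqrt{I + W}$
$h = \frac{5}{2}$ ($h = \frac{7}{6} + \frac{1}{6} \cdot 8 = \frac{7}{6} + \frac{4}{3} = \frac{5}{2} \approx 2.5$)
$B{\left(o \right)} = \frac{5}{2}$
$B^{2}{\left(x{\left(6,-4 \right)} \right)} = \left(\frac{5}{2}\right)^{2} = \frac{25}{4}$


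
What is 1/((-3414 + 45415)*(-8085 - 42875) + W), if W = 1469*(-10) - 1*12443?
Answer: -1/2140398093 ≈ -4.6720e-10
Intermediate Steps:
W = -27133 (W = -14690 - 12443 = -27133)
1/((-3414 + 45415)*(-8085 - 42875) + W) = 1/((-3414 + 45415)*(-8085 - 42875) - 27133) = 1/(42001*(-50960) - 27133) = 1/(-2140370960 - 27133) = 1/(-2140398093) = -1/2140398093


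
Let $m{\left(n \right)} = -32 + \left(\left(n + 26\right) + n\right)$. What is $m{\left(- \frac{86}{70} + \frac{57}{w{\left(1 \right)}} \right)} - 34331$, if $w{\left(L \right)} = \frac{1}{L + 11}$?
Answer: $- \frac{1154001}{35} \approx -32971.0$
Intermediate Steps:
$w{\left(L \right)} = \frac{1}{11 + L}$
$m{\left(n \right)} = -6 + 2 n$ ($m{\left(n \right)} = -32 + \left(\left(26 + n\right) + n\right) = -32 + \left(26 + 2 n\right) = -6 + 2 n$)
$m{\left(- \frac{86}{70} + \frac{57}{w{\left(1 \right)}} \right)} - 34331 = \left(-6 + 2 \left(- \frac{86}{70} + \frac{57}{\frac{1}{11 + 1}}\right)\right) - 34331 = \left(-6 + 2 \left(\left(-86\right) \frac{1}{70} + \frac{57}{\frac{1}{12}}\right)\right) - 34331 = \left(-6 + 2 \left(- \frac{43}{35} + 57 \frac{1}{\frac{1}{12}}\right)\right) - 34331 = \left(-6 + 2 \left(- \frac{43}{35} + 57 \cdot 12\right)\right) - 34331 = \left(-6 + 2 \left(- \frac{43}{35} + 684\right)\right) - 34331 = \left(-6 + 2 \cdot \frac{23897}{35}\right) - 34331 = \left(-6 + \frac{47794}{35}\right) - 34331 = \frac{47584}{35} - 34331 = - \frac{1154001}{35}$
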